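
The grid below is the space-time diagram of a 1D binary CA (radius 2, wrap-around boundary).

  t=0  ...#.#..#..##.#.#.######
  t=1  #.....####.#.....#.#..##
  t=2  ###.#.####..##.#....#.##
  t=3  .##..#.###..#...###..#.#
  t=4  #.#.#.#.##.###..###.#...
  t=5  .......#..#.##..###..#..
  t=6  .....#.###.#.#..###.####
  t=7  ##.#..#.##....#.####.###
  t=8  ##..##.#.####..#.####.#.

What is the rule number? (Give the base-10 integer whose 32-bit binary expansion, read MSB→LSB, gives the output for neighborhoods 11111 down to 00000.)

  ##### -> .   bit 31 = 0  t=0,i=20
  ####. -> #   bit 30 = 1  t=0,i=22
  ###.# -> #   bit 29 = 1  t=1,i=9
  ###.. -> #   bit 28 = 1  t=0,i=23
  ##.## -> #   bit 27 = 1  t=4,i=10
  ##.#. -> .   bit 26 = 0  t=0,i=13
  ##..# -> .   bit 25 = 0  t=2,i=10
  ##... -> #   bit 24 = 1  t=0,i=0
  #.### -> .   bit 23 = 0  t=0,i=18
  #.##. -> .   bit 22 = 0  t=3,i=1
  #.#.# -> .   bit 21 = 0  t=0,i=14
  #.#.. -> .   bit 20 = 0  t=0,i=5
  #..## -> .   bit 19 = 0  t=0,i=10
  #..#. -> #   bit 18 = 1  t=0,i=7
  #...# -> .   bit 17 = 0  t=0,i=1
  #.... -> #   bit 16 = 1  t=1,i=2
  .#### -> #   bit 15 = 1  t=0,i=19
  .###. -> #   bit 14 = 1  t=1,i=23
  .##.# -> .   bit 13 = 0  t=0,i=12
  .##.. -> #   bit 12 = 1  t=3,i=2
  .#.## -> #   bit 11 = 1  t=0,i=17
  .#.#. -> .   bit 10 = 0  t=0,i=4
  .#..# -> #   bit 9 = 1  t=0,i=6
  .#... -> #   bit 8 = 1  t=1,i=12
  ..### -> #   bit 7 = 1  t=1,i=6
  ..##. -> #   bit 6 = 1  t=0,i=11
  ..#.# -> .   bit 5 = 0  t=0,i=3
  ..#.. -> #   bit 4 = 1  t=0,i=8
  ...## -> .   bit 3 = 0  t=1,i=5
  ...#. -> .   bit 2 = 0  t=0,i=2
  ....# -> #   bit 1 = 1  t=1,i=4
  ..... -> .   bit 0 = 0  t=1,i=3
  bits 01111001000001011101101111010010 = 2030427090

2030427090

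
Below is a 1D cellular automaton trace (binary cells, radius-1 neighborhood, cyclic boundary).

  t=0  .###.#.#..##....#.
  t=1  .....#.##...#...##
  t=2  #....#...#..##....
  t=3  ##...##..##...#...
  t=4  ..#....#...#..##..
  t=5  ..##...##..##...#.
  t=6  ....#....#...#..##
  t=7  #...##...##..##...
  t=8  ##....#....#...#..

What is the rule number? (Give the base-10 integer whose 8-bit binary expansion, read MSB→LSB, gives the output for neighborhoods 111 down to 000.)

20

  nb ###: next=.  (t=0,i=2, bit7=0)
  nb ##.: next=.  (t=0,i=3, bit6=0)
  nb #.#: next=.  (t=0,i=4, bit5=0)
  nb #..: next=#  (t=0,i=8, bit4=1)
  nb .##: next=.  (t=0,i=1, bit3=0)
  nb .#.: next=#  (t=0,i=5, bit2=1)
  nb ..#: next=.  (t=0,i=0, bit1=0)
  nb ...: next=.  (t=0,i=13, bit0=0)
  bits 00010100 = 20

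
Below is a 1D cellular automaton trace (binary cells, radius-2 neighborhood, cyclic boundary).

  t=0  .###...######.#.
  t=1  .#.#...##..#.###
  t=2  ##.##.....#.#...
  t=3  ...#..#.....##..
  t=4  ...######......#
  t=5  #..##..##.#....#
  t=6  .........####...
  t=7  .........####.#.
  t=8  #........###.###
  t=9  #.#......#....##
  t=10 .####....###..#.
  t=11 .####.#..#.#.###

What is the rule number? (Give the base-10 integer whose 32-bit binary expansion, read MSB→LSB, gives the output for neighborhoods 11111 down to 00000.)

  nb #####: next=.  (t=0,i=9, bit31=0)
  nb ####.: next=#  (t=0,i=11, bit30=1)
  nb ###.#: next=.  (t=0,i=12, bit29=0)
  nb ###..: next=#  (t=0,i=3, bit28=1)
  nb ##.##: next=.  (t=2,i=2, bit27=0)
  nb ##.#.: next=#  (t=0,i=13, bit26=1)
  nb ##..#: next=.  (t=1,i=9, bit25=0)
  nb ##...: next=.  (t=0,i=4, bit24=0)
  nb #.###: next=.  (t=1,i=13, bit23=0)
  nb #.##.: next=#  (t=2,i=3, bit22=1)
  nb #.#.#: next=#  (t=1,i=1, bit21=1)
  nb #.#..: next=#  (t=0,i=14, bit20=1)
  nb #..##: next=.  (t=0,i=0, bit19=0)
  nb #..#.: next=#  (t=1,i=10, bit18=1)
  nb #...#: next=.  (t=0,i=5, bit17=0)
  nb #....: next=#  (t=2,i=6, bit16=1)
  nb .####: next=#  (t=0,i=8, bit15=1)
  nb .###.: next=.  (t=0,i=2, bit14=0)
  nb .##.#: next=.  (t=2,i=1, bit13=0)
  nb .##..: next=.  (t=1,i=8, bit12=0)
  nb .#.##: next=#  (t=1,i=12, bit11=1)
  nb .#.#.: next=.  (t=1,i=2, bit10=0)
  nb .#..#: next=#  (t=0,i=15, bit9=1)
  nb .#...: next=#  (t=1,i=4, bit8=1)
  nb ..###: next=#  (t=0,i=1, bit7=1)
  nb ..##.: next=.  (t=1,i=7, bit6=0)
  nb ..#.#: next=.  (t=1,i=11, bit5=0)
  nb ..#..: next=#  (t=3,i=3, bit4=1)
  nb ...##: next=.  (t=0,i=6, bit3=0)
  nb ...#.: next=.  (t=2,i=9, bit2=0)
  nb ....#: next=.  (t=2,i=8, bit1=0)
  nb .....: next=.  (t=2,i=7, bit0=0)
  bits 01010100011101011000101110010000 = 1416989584

1416989584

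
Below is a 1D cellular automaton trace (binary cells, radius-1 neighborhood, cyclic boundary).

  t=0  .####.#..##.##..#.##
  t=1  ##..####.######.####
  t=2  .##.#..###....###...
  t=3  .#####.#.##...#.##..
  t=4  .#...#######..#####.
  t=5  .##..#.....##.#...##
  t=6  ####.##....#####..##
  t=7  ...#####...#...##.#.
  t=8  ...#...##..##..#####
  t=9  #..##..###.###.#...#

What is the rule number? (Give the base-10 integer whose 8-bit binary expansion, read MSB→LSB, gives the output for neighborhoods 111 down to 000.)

  nb ###: next=.  (t=0,i=2, bit7=0)
  nb ##.: next=#  (t=0,i=4, bit6=1)
  nb #.#: next=#  (t=0,i=0, bit5=1)
  nb #..: next=#  (t=0,i=7, bit4=1)
  nb .##: next=#  (t=0,i=1, bit3=1)
  nb .#.: next=#  (t=0,i=6, bit2=1)
  nb ..#: next=.  (t=0,i=8, bit1=0)
  nb ...: next=.  (t=2,i=11, bit0=0)
  bits 01111100 = 124

124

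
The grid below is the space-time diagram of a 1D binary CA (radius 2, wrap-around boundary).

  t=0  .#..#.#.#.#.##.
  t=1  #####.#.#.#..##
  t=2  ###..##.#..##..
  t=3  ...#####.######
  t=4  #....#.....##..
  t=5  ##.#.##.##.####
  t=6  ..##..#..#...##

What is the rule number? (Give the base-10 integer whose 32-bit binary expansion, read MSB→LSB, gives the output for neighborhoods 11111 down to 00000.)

2267820915

  [31] ##### => #  t=1,i=0
  [30] ####. => .  t=1,i=3
  [29] ###.# => .  t=1,i=4
  [28] ###.. => .  t=2,i=2
  [27] ##.## => .  t=3,i=8
  [26] ##.#. => #  t=1,i=5
  [25] ##..# => #  t=0,i=14
  [24] ##... => #  t=3,i=0
  [23] #.### => .  t=3,i=9
  [22] #.##. => .  t=0,i=12
  [21] #.#.# => #  t=0,i=6
  [20] #.#.. => .  t=1,i=10
  [19] #..## => #  t=1,i=12
  [18] #..#. => #  t=0,i=0
  [17] #...# => .  t=3,i=1
  [16] #.... => .  t=4,i=2
  [15] .#### => .  t=1,i=14
  [14] .###. => .  t=2,i=1
  [13] .##.# => #  t=2,i=6
  [12] .##.. => #  t=0,i=13
  [11] .#.## => .  t=0,i=11
  [10] .#.#. => .  t=0,i=5
  [9] .#..# => #  t=0,i=2
  [8] .#... => #  t=4,i=1
  [7] ..### => .  t=1,i=13
  [6] ..##. => #  t=2,i=5
  [5] ..#.# => #  t=0,i=4
  [4] ..#.. => #  t=0,i=1
  [3] ...## => .  t=3,i=2
  [2] ...#. => .  t=4,i=4
  [1] ....# => #  t=4,i=3
  [0] ..... => #  t=4,i=8
  bits 10000111001011000011001101110011 = 2267820915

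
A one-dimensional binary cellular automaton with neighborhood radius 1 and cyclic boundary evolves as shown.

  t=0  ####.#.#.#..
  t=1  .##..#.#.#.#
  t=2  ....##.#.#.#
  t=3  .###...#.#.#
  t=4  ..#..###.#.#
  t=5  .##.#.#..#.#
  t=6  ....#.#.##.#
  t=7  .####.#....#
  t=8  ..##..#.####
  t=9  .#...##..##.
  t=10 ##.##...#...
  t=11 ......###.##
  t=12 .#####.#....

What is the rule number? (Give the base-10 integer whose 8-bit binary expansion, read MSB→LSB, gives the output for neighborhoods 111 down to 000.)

  nb ###: next=#  (t=0,i=1, bit7=1)
  nb ##.: next=.  (t=0,i=3, bit6=0)
  nb #.#: next=.  (t=0,i=4, bit5=0)
  nb #..: next=.  (t=0,i=10, bit4=0)
  nb .##: next=.  (t=0,i=0, bit3=0)
  nb .#.: next=#  (t=0,i=5, bit2=1)
  nb ..#: next=#  (t=0,i=11, bit1=1)
  nb ...: next=#  (t=2,i=1, bit0=1)
  bits 10000111 = 135

135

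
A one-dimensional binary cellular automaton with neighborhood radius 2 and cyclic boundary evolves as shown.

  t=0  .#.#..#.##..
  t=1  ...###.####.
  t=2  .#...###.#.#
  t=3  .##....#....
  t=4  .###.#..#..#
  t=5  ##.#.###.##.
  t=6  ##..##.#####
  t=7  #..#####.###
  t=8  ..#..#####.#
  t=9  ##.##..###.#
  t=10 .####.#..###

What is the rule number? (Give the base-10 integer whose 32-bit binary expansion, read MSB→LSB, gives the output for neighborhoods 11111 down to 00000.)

3923524418

  ##### -> #   bit 31 = 1  t=6,i=9
  ####. -> #   bit 30 = 1  t=1,i=9
  ###.# -> #   bit 29 = 1  t=1,i=5
  ###.. -> .   bit 28 = 0  t=1,i=10
  ##.## -> #   bit 27 = 1  t=1,i=6
  ##.#. -> .   bit 26 = 0  t=2,i=8
  ##..# -> .   bit 25 = 0  t=6,i=2
  ##... -> #   bit 24 = 1  t=0,i=10
  #.### -> #   bit 23 = 1  t=1,i=7
  #.##. -> #   bit 22 = 1  t=0,i=8
  #.#.# -> .   bit 21 = 0  t=2,i=9
  #.#.. -> #   bit 20 = 1  t=0,i=3
  #..## -> #   bit 19 = 1  t=6,i=3
  #..#. -> #   bit 18 = 1  t=0,i=5
  #...# -> .   bit 17 = 0  t=0,i=11
  #.... -> .   bit 16 = 0  t=1,i=0
  .#### -> .   bit 15 = 0  t=1,i=8
  .###. -> .   bit 14 = 0  t=1,i=4
  .##.# -> #   bit 13 = 1  t=5,i=1
  .##.. -> #   bit 12 = 1  t=0,i=9
  .#.## -> #   bit 11 = 1  t=0,i=7
  .#.#. -> .   bit 10 = 0  t=0,i=2
  .#..# -> #   bit 9 = 1  t=0,i=4
  .#... -> #   bit 8 = 1  t=2,i=2
  ..### -> .   bit 7 = 0  t=1,i=3
  ..##. -> #   bit 6 = 1  t=3,i=1
  ..#.# -> .   bit 5 = 0  t=0,i=1
  ..#.. -> .   bit 4 = 0  t=3,i=7
  ...## -> .   bit 3 = 0  t=1,i=2
  ...#. -> .   bit 2 = 0  t=0,i=0
  ....# -> #   bit 1 = 1  t=1,i=1
  ..... -> .   bit 0 = 0  t=3,i=10
  bits 11101001110111000011101101000010 = 3923524418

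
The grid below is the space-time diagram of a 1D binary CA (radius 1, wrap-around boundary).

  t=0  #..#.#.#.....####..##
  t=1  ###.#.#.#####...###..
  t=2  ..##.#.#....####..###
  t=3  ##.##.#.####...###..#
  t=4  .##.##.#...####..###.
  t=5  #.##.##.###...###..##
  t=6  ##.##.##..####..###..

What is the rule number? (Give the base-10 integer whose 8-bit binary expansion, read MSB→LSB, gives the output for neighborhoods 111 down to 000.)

115

  ### -> .   bit 7 = 0  t=0,i=14
  ##. -> #   bit 6 = 1  t=0,i=0
  #.# -> #   bit 5 = 1  t=0,i=4
  #.. -> #   bit 4 = 1  t=0,i=1
  .## -> .   bit 3 = 0  t=0,i=13
  .#. -> .   bit 2 = 0  t=0,i=3
  ..# -> #   bit 1 = 1  t=0,i=2
  ... -> #   bit 0 = 1  t=0,i=9
  bits 01110011 = 115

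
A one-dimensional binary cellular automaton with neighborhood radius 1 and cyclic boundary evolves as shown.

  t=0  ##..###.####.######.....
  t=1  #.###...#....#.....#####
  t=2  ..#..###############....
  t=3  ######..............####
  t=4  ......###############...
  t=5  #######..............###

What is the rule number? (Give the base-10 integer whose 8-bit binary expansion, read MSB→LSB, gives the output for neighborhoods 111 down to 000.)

  ### -> .   bit 7 = 0  t=0,i=5
  ##. -> .   bit 6 = 0  t=0,i=1
  #.# -> .   bit 5 = 0  t=0,i=7
  #.. -> #   bit 4 = 1  t=0,i=2
  .## -> #   bit 3 = 1  t=0,i=0
  .#. -> #   bit 2 = 1  t=1,i=8
  ..# -> #   bit 1 = 1  t=0,i=3
  ... -> #   bit 0 = 1  t=0,i=20
  bits 00011111 = 31

31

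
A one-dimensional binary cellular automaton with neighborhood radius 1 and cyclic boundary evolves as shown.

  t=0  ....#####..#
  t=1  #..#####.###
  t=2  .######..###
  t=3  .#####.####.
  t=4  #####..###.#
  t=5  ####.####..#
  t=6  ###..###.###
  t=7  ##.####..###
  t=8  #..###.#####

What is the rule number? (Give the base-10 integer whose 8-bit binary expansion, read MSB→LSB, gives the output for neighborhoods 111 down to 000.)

  ### -> #   bit 7 = 1  t=0,i=5
  ##. -> .   bit 6 = 0  t=0,i=8
  #.# -> .   bit 5 = 0  t=1,i=8
  #.. -> #   bit 4 = 1  t=0,i=0
  .## -> #   bit 3 = 1  t=0,i=4
  .#. -> #   bit 2 = 1  t=0,i=11
  ..# -> #   bit 1 = 1  t=0,i=3
  ... -> .   bit 0 = 0  t=0,i=1
  bits 10011110 = 158

158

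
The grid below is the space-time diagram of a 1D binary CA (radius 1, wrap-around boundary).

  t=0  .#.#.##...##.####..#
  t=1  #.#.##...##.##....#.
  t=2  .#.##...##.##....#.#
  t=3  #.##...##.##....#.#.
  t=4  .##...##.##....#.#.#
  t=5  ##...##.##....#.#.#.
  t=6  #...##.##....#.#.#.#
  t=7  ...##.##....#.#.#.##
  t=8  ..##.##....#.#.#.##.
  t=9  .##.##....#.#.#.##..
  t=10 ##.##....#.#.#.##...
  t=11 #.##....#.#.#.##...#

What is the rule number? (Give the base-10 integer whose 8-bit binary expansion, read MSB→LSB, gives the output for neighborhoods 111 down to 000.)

42

  ### -> .   bit 7 = 0  t=0,i=14
  ##. -> .   bit 6 = 0  t=0,i=6
  #.# -> #   bit 5 = 1  t=0,i=0
  #.. -> .   bit 4 = 0  t=0,i=7
  .## -> #   bit 3 = 1  t=0,i=5
  .#. -> .   bit 2 = 0  t=0,i=1
  ..# -> #   bit 1 = 1  t=0,i=9
  ... -> .   bit 0 = 0  t=0,i=8
  bits 00101010 = 42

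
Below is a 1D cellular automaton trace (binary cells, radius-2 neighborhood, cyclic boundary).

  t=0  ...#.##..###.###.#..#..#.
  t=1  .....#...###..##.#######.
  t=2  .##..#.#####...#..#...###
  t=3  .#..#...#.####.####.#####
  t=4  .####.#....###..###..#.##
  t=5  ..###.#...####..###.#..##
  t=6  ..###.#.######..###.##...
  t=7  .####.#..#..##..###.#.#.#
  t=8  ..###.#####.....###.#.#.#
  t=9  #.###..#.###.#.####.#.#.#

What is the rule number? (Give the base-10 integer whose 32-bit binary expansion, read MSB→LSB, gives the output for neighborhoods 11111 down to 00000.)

  nb #####: next=.  (t=1,i=19, bit31=0)
  nb ####.: next=#  (t=1,i=22, bit30=1)
  nb ###.#: next=#  (t=0,i=11, bit29=1)
  nb ###..: next=#  (t=1,i=11, bit28=1)
  nb ##.##: next=.  (t=0,i=12, bit27=0)
  nb ##.#.: next=.  (t=0,i=16, bit26=0)
  nb ##..#: next=.  (t=0,i=7, bit25=0)
  nb ##...: next=#  (t=1,i=24, bit24=1)
  nb #.###: next=.  (t=0,i=13, bit23=0)
  nb #.##.: next=#  (t=0,i=5, bit22=1)
  nb #.#.#: next=#  (t=6,i=6, bit21=1)
  nb #.#..: next=#  (t=0,i=17, bit20=1)
  nb #..##: next=.  (t=0,i=8, bit19=0)
  nb #..#.: next=#  (t=0,i=19, bit18=1)
  nb #...#: next=#  (t=1,i=7, bit17=1)
  nb #....: next=.  (t=0,i=0, bit16=0)
  nb .####: next=#  (t=1,i=18, bit15=1)
  nb .###.: next=#  (t=0,i=10, bit14=1)
  nb .##.#: next=#  (t=1,i=15, bit13=1)
  nb .##..: next=.  (t=0,i=6, bit12=0)
  nb .#.##: next=.  (t=0,i=4, bit11=0)
  nb .#.#.: next=.  (t=7,i=21, bit10=0)
  nb .#..#: next=#  (t=0,i=18, bit9=1)
  nb .#...: next=.  (t=0,i=24, bit8=0)
  nb ..###: next=#  (t=0,i=9, bit7=1)
  nb ..##.: next=.  (t=1,i=14, bit6=0)
  nb ..#.#: next=.  (t=0,i=3, bit5=0)
  nb ..#..: next=#  (t=0,i=20, bit4=1)
  nb ...##: next=#  (t=1,i=8, bit3=1)
  nb ...#.: next=.  (t=0,i=2, bit2=0)
  nb ....#: next=.  (t=0,i=1, bit1=0)
  nb .....: next=#  (t=1,i=1, bit0=1)
  bits 01110001011101101110001010011001 = 1903616665

1903616665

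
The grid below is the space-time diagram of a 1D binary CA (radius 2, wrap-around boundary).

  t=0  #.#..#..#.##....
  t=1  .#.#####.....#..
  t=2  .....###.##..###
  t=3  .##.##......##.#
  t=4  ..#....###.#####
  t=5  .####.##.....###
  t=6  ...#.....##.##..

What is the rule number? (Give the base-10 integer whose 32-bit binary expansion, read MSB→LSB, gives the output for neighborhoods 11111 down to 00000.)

  ##### -> #   bit 31 = 1  t=1,i=5
  ####. -> #   bit 30 = 1  t=1,i=6
  ###.# -> .   bit 29 = 0  t=2,i=7
  ###.. -> #   bit 28 = 1  t=1,i=7
  ##.## -> .   bit 27 = 0  t=2,i=8
  ##.#. -> #   bit 26 = 1  t=3,i=14
  ##..# -> .   bit 25 = 0  t=2,i=11
  ##... -> .   bit 24 = 0  t=0,i=12
  #.### -> .   bit 23 = 0  t=1,i=3
  #.##. -> .   bit 22 = 0  t=0,i=10
  #.#.# -> #   bit 21 = 1  t=3,i=15
  #.#.. -> .   bit 20 = 0  t=0,i=2
  #..## -> #   bit 19 = 1  t=2,i=12
  #..#. -> #   bit 18 = 1  t=0,i=4
  #...# -> #   bit 17 = 1  t=1,i=15
  #.... -> #   bit 16 = 1  t=0,i=13
  .#### -> .   bit 15 = 0  t=1,i=4
  .###. -> .   bit 14 = 0  t=2,i=6
  .##.# -> #   bit 13 = 1  t=3,i=2
  .##.. -> .   bit 12 = 0  t=0,i=11
  .#.## -> .   bit 11 = 0  t=0,i=9
  .#.#. -> #   bit 10 = 1  t=0,i=1
  .#..# -> #   bit 9 = 1  t=0,i=3
  .#... -> #   bit 8 = 1  t=1,i=14
  ..### -> #   bit 7 = 1  t=2,i=5
  ..##. -> #   bit 6 = 1  t=3,i=12
  ..#.# -> .   bit 5 = 0  t=0,i=0
  ..#.. -> #   bit 4 = 1  t=0,i=5
  ...## -> #   bit 3 = 1  t=2,i=4
  ...#. -> .   bit 2 = 0  t=0,i=15
  ....# -> .   bit 1 = 0  t=0,i=14
  ..... -> #   bit 0 = 1  t=1,i=10
  bits 11010100001011110010011111011001 = 3559860185

3559860185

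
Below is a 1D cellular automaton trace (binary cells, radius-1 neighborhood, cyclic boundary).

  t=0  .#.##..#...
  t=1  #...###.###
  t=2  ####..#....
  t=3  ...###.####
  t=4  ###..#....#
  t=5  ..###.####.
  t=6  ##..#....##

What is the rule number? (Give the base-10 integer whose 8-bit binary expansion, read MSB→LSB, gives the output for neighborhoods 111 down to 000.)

  [7] ### => .  t=1,i=5
  [6] ##. => #  t=0,i=4
  [5] #.# => .  t=0,i=2
  [4] #.. => #  t=0,i=5
  [3] .## => .  t=0,i=3
  [2] .#. => .  t=0,i=1
  [1] ..# => #  t=0,i=0
  [0] ... => #  t=0,i=9
  bits 01010011 = 83

83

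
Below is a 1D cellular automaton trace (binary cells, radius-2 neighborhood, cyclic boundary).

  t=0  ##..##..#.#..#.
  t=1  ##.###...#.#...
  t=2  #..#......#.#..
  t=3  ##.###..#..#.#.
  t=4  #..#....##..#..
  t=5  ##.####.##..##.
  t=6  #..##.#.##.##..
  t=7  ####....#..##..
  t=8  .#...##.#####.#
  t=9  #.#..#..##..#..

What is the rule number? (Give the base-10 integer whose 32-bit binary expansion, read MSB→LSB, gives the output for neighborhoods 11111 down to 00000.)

550082386

  ##### -> .   bit 31 = 0  t=8,i=10
  ####. -> .   bit 30 = 0  t=5,i=5
  ###.# -> #   bit 29 = 1  t=5,i=6
  ###.. -> .   bit 28 = 0  t=1,i=5
  ##.## -> .   bit 27 = 0  t=1,i=2
  ##.#. -> .   bit 26 = 0  t=6,i=5
  ##..# -> .   bit 25 = 0  t=0,i=2
  ##... -> .   bit 24 = 0  t=1,i=6
  #.### -> #   bit 23 = 1  t=1,i=3
  #.##. -> #   bit 22 = 1  t=0,i=0
  #.#.# -> .   bit 21 = 0  t=3,i=13
  #.#.. -> .   bit 20 = 0  t=0,i=10
  #..## -> #   bit 19 = 1  t=0,i=3
  #..#. -> .   bit 18 = 0  t=0,i=7
  #...# -> .   bit 17 = 0  t=1,i=7
  #.... -> #   bit 16 = 1  t=2,i=5
  .#### -> #   bit 15 = 1  t=5,i=4
  .###. -> .   bit 14 = 0  t=1,i=4
  .##.# -> .   bit 13 = 0  t=1,i=1
  .##.. -> #   bit 12 = 1  t=0,i=1
  .#.## -> .   bit 11 = 0  t=0,i=14
  .#.#. -> #   bit 10 = 1  t=0,i=9
  .#..# -> #   bit 9 = 1  t=0,i=11
  .#... -> #   bit 8 = 1  t=1,i=12
  ..### -> .   bit 7 = 0  t=7,i=0
  ..##. -> #   bit 6 = 1  t=0,i=4
  ..#.# -> .   bit 5 = 0  t=0,i=8
  ..#.. -> #   bit 4 = 1  t=2,i=0
  ...## -> .   bit 3 = 0  t=1,i=14
  ...#. -> .   bit 2 = 0  t=1,i=8
  ....# -> #   bit 1 = 1  t=2,i=8
  ..... -> .   bit 0 = 0  t=2,i=6
  bits 00100000110010011001011101010010 = 550082386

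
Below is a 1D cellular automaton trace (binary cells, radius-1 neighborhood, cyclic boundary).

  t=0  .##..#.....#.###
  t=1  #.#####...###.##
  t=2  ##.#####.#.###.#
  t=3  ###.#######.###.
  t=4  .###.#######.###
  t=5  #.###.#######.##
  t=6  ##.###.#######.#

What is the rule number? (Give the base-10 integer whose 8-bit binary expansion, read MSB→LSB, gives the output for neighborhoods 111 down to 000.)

  ###|#  b7=1 t=0,i=14
  ##.|#  b6=1 t=0,i=2
  #.#|#  b5=1 t=0,i=0
  #..|#  b4=1 t=0,i=3
  .##|.  b3=0 t=0,i=1
  .#.|#  b2=1 t=0,i=5
  ..#|#  b1=1 t=0,i=4
  ...|.  b0=0 t=0,i=7
  bits 11110110 = 246

246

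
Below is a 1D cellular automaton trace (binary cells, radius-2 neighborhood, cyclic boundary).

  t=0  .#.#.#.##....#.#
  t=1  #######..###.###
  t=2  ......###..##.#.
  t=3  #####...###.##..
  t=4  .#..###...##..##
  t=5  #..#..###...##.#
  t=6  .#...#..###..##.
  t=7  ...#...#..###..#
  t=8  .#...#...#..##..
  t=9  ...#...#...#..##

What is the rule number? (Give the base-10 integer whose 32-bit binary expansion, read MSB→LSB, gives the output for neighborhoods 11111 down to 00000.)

1059826723

  nb #####: next=.  (t=1,i=0, bit31=0)
  nb ####.: next=.  (t=1,i=5, bit30=0)
  nb ###.#: next=#  (t=1,i=11, bit29=1)
  nb ###..: next=#  (t=1,i=6, bit28=1)
  nb ##.##: next=#  (t=1,i=12, bit27=1)
  nb ##.#.: next=#  (t=2,i=13, bit26=1)
  nb ##..#: next=#  (t=1,i=7, bit25=1)
  nb ##...: next=#  (t=0,i=9, bit24=1)
  nb #.###: next=.  (t=1,i=13, bit23=0)
  nb #.##.: next=.  (t=0,i=7, bit22=0)
  nb #.#.#: next=#  (t=0,i=1, bit21=1)
  nb #.#..: next=.  (t=2,i=14, bit20=0)
  nb #..##: next=#  (t=1,i=8, bit19=1)
  nb #..#.: next=.  (t=5,i=2, bit18=0)
  nb #...#: next=#  (t=3,i=6, bit17=1)
  nb #....: next=#  (t=0,i=10, bit16=1)
  nb .####: next=#  (t=1,i=14, bit15=1)
  nb .###.: next=.  (t=1,i=10, bit14=0)
  nb .##.#: next=#  (t=2,i=12, bit13=1)
  nb .##..: next=.  (t=0,i=8, bit12=0)
  nb .#.##: next=#  (t=0,i=6, bit11=1)
  nb .#.#.: next=#  (t=0,i=0, bit10=1)
  nb .#..#: next=.  (t=4,i=2, bit9=0)
  nb .#...: next=.  (t=2,i=15, bit8=0)
  nb ..###: next=.  (t=1,i=9, bit7=0)
  nb ..##.: next=.  (t=2,i=11, bit6=0)
  nb ..#.#: next=#  (t=0,i=13, bit5=1)
  nb ..#..: next=.  (t=5,i=3, bit4=0)
  nb ...##: next=.  (t=2,i=5, bit3=0)
  nb ...#.: next=.  (t=0,i=12, bit2=0)
  nb ....#: next=#  (t=0,i=11, bit1=1)
  nb .....: next=#  (t=2,i=1, bit0=1)
  bits 00111111001010111010110000100011 = 1059826723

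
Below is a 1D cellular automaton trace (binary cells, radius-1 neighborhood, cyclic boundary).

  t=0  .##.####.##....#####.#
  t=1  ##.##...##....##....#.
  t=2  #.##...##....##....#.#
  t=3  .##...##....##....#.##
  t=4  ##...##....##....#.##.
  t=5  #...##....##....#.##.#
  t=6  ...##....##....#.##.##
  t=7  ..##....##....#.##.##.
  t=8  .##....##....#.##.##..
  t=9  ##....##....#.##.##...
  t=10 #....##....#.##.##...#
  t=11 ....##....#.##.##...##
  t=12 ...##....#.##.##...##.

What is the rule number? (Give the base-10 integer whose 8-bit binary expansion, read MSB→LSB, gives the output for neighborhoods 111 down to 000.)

42

  ### -> .   bit 7 = 0  t=0,i=5
  ##. -> .   bit 6 = 0  t=0,i=2
  #.# -> #   bit 5 = 1  t=0,i=0
  #.. -> .   bit 4 = 0  t=0,i=11
  .## -> #   bit 3 = 1  t=0,i=1
  .#. -> .   bit 2 = 0  t=0,i=21
  ..# -> #   bit 1 = 1  t=0,i=14
  ... -> .   bit 0 = 0  t=0,i=12
  bits 00101010 = 42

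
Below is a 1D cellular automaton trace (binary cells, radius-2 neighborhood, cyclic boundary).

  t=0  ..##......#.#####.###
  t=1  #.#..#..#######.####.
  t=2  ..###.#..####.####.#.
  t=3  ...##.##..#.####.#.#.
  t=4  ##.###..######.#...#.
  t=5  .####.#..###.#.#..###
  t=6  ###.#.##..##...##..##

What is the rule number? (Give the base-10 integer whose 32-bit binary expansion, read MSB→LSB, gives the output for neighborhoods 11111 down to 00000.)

2861951590

  ##### -> #   bit 31 = 1  t=0,i=14
  ####. -> .   bit 30 = 0  t=0,i=15
  ###.# -> #   bit 29 = 1  t=0,i=16
  ###.. -> .   bit 28 = 0  t=0,i=20
  ##.## -> #   bit 27 = 1  t=0,i=17
  ##.#. -> .   bit 26 = 0  t=1,i=20
  ##..# -> #   bit 25 = 1  t=0,i=0
  ##... -> .   bit 24 = 0  t=0,i=4
  #.### -> #   bit 23 = 1  t=0,i=12
  #.##. -> .   bit 22 = 0  t=3,i=6
  #.#.# -> .   bit 21 = 0  t=1,i=0
  #.#.. -> #   bit 20 = 1  t=1,i=2
  #..## -> .   bit 19 = 0  t=0,i=1
  #..#. -> #   bit 18 = 1  t=1,i=4
  #...# -> .   bit 17 = 0  t=2,i=0
  #.... -> #   bit 16 = 1  t=0,i=5
  .#### -> #   bit 15 = 1  t=0,i=13
  .###. -> #   bit 14 = 1  t=0,i=19
  .##.# -> #   bit 13 = 1  t=3,i=4
  .##.. -> .   bit 12 = 0  t=0,i=3
  .#.## -> #   bit 11 = 1  t=0,i=11
  .#.#. -> .   bit 10 = 0  t=1,i=1
  .#..# -> #   bit 9 = 1  t=1,i=3
  .#... -> .   bit 8 = 0  t=2,i=20
  ..### -> .   bit 7 = 0  t=1,i=8
  ..##. -> #   bit 6 = 1  t=0,i=2
  ..#.# -> #   bit 5 = 1  t=0,i=10
  ..#.. -> .   bit 4 = 0  t=1,i=5
  ...## -> .   bit 3 = 0  t=2,i=1
  ...#. -> #   bit 2 = 1  t=0,i=9
  ....# -> #   bit 1 = 1  t=0,i=8
  ..... -> .   bit 0 = 0  t=0,i=6
  bits 10101010100101011110101001100110 = 2861951590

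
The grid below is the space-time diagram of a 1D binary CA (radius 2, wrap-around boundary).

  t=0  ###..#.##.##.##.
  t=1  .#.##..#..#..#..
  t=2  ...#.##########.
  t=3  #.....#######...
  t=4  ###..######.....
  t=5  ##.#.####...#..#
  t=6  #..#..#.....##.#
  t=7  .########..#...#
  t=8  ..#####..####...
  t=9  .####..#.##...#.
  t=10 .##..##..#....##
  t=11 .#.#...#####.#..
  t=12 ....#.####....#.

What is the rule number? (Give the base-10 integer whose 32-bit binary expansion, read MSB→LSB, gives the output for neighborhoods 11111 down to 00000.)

2187707288

  #####|#  b31=1 t=2,i=7
  ####.|.  b30=0 t=2,i=13
  ###.#|.  b29=0 t=5,i=1
  ###..|.  b28=0 t=0,i=2
  ##.##|.  b27=0 t=0,i=9
  ##.#.|.  b26=0 t=5,i=2
  ##..#|#  b25=1 t=0,i=3
  ##...|.  b24=0 t=2,i=15
  #.###|.  b23=0 t=0,i=0
  #.##.|#  b22=1 t=0,i=7
  #.#.#|#  b21=1 t=5,i=3
  #.#..|.  b20=0 t=11,i=3
  #..##|.  b19=0 t=4,i=4
  #..#.|#  b18=1 t=0,i=4
  #...#|.  b17=0 t=1,i=15
  #....|#  b16=1 t=2,i=0
  .####|#  b15=1 t=2,i=6
  .###.|#  b14=1 t=0,i=1
  .##.#|.  b13=0 t=0,i=8
  .##..|.  b12=0 t=1,i=4
  .#.##|.  b11=0 t=0,i=6
  .#.#.|.  b10=0 t=11,i=2
  .#..#|#  b9=1 t=1,i=8
  .#...|#  b8=1 t=1,i=14
  ..###|#  b7=1 t=3,i=6
  ..##.|.  b6=0 t=6,i=12
  ..#.#|.  b5=0 t=0,i=5
  ..#..|#  b4=1 t=1,i=7
  ...##|#  b3=1 t=3,i=5
  ...#.|.  b2=0 t=1,i=0
  ....#|.  b1=0 t=2,i=1
  .....|.  b0=0 t=3,i=3
  bits 10000010011001011100001110011000 = 2187707288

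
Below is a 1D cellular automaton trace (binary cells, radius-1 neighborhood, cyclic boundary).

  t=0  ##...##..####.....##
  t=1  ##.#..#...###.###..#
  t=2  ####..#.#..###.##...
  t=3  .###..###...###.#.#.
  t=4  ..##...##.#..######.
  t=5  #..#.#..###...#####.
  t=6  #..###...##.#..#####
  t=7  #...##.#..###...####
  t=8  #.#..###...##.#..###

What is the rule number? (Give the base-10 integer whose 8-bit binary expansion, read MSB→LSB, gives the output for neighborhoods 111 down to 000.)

229

  ###|#  b7=1 t=0,i=0
  ##.|#  b6=1 t=0,i=1
  #.#|#  b5=1 t=1,i=2
  #..|.  b4=0 t=0,i=2
  .##|.  b3=0 t=0,i=5
  .#.|#  b2=1 t=1,i=3
  ..#|.  b1=0 t=0,i=4
  ...|#  b0=1 t=0,i=3
  bits 11100101 = 229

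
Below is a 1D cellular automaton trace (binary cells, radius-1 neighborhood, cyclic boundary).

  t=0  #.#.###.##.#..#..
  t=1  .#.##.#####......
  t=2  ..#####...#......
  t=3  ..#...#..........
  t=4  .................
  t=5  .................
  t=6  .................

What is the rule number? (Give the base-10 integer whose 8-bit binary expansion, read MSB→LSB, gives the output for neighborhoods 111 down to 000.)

104

  [7] ### => .  t=0,i=5
  [6] ##. => #  t=0,i=6
  [5] #.# => #  t=0,i=1
  [4] #.. => .  t=0,i=12
  [3] .## => #  t=0,i=4
  [2] .#. => .  t=0,i=0
  [1] ..# => .  t=0,i=13
  [0] ... => .  t=1,i=12
  bits 01101000 = 104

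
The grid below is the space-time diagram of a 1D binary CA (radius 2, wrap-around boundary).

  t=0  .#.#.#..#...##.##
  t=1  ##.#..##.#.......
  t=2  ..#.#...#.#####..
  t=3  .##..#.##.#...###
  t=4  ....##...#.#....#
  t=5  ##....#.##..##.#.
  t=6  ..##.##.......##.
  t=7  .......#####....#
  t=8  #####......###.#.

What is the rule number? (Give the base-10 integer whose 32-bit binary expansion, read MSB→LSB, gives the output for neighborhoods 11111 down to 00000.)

  nb #####: next=.  (t=2,i=12, bit31=0)
  nb ####.: next=.  (t=2,i=13, bit30=0)
  nb ###.#: next=#  (t=3,i=16, bit29=1)
  nb ###..: next=#  (t=2,i=14, bit28=1)
  nb ##.##: next=.  (t=0,i=14, bit27=0)
  nb ##.#.: next=#  (t=0,i=0, bit26=1)
  nb ##..#: next=.  (t=3,i=3, bit25=0)
  nb ##...: next=#  (t=2,i=15, bit24=1)
  nb #.###: next=#  (t=2,i=10, bit23=1)
  nb #.##.: next=.  (t=0,i=15, bit22=0)
  nb #.#.#: next=#  (t=0,i=1, bit21=1)
  nb #.#..: next=.  (t=0,i=5, bit20=0)
  nb #..##: next=.  (t=1,i=5, bit19=0)
  nb #..#.: next=#  (t=0,i=7, bit18=1)
  nb #...#: next=.  (t=0,i=10, bit17=0)
  nb #....: next=#  (t=1,i=11, bit16=1)
  nb .####: next=.  (t=2,i=11, bit15=0)
  nb .###.: next=.  (t=3,i=15, bit14=0)
  nb .##.#: next=.  (t=0,i=13, bit13=0)
  nb .##..: next=.  (t=3,i=2, bit12=0)
  nb .#.##: next=.  (t=2,i=9, bit11=0)
  nb .#.#.: next=.  (t=0,i=2, bit10=0)
  nb .#..#: next=#  (t=0,i=6, bit9=1)
  nb .#...: next=#  (t=0,i=9, bit8=1)
  nb ..###: next=.  (t=3,i=14, bit7=0)
  nb ..##.: next=.  (t=0,i=12, bit6=0)
  nb ..#.#: next=#  (t=2,i=2, bit5=1)
  nb ..#..: next=.  (t=0,i=8, bit4=0)
  nb ...##: next=.  (t=0,i=11, bit3=0)
  nb ...#.: next=#  (t=2,i=1, bit2=1)
  nb ....#: next=.  (t=1,i=15, bit1=0)
  nb .....: next=#  (t=1,i=12, bit0=1)
  bits 00110101101001010000001100100101 = 900006693

900006693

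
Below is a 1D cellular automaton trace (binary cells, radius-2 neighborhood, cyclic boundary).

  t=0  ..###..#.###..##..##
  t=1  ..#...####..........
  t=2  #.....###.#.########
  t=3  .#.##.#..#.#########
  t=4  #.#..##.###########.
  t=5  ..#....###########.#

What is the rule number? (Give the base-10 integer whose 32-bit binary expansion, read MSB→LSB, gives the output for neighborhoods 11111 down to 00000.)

3449063587

  nb #####: next=#  (t=2,i=14, bit31=1)
  nb ####.: next=#  (t=1,i=8, bit30=1)
  nb ###.#: next=.  (t=2,i=8, bit29=0)
  nb ###..: next=.  (t=0,i=4, bit28=0)
  nb ##.##: next=#  (t=4,i=7, bit27=1)
  nb ##.#.: next=#  (t=2,i=9, bit26=1)
  nb ##..#: next=.  (t=0,i=0, bit25=0)
  nb ##...: next=#  (t=1,i=10, bit24=1)
  nb #.###: next=#  (t=0,i=9, bit23=1)
  nb #.##.: next=.  (t=3,i=3, bit22=0)
  nb #.#.#: next=.  (t=2,i=10, bit21=0)
  nb #.#..: next=#  (t=3,i=6, bit20=1)
  nb #..##: next=.  (t=0,i=1, bit19=0)
  nb #..#.: next=#  (t=0,i=6, bit18=1)
  nb #...#: next=.  (t=1,i=4, bit17=0)
  nb #....: next=.  (t=1,i=11, bit16=0)
  nb .####: next=#  (t=1,i=7, bit15=1)
  nb .###.: next=.  (t=0,i=3, bit14=0)
  nb .##.#: next=.  (t=3,i=4, bit13=0)
  nb .##..: next=.  (t=0,i=15, bit12=0)
  nb .#.##: next=#  (t=0,i=8, bit11=1)
  nb .#.#.: next=.  (t=4,i=1, bit10=0)
  nb .#..#: next=.  (t=3,i=7, bit9=0)
  nb .#...: next=.  (t=1,i=3, bit8=0)
  nb ..###: next=#  (t=0,i=2, bit7=1)
  nb ..##.: next=.  (t=0,i=14, bit6=0)
  nb ..#.#: next=#  (t=0,i=7, bit5=1)
  nb ..#..: next=.  (t=1,i=2, bit4=0)
  nb ...##: next=.  (t=1,i=5, bit3=0)
  nb ...#.: next=.  (t=1,i=1, bit2=0)
  nb ....#: next=#  (t=1,i=0, bit1=1)
  nb .....: next=#  (t=1,i=12, bit0=1)
  bits 11001101100101001000100010100011 = 3449063587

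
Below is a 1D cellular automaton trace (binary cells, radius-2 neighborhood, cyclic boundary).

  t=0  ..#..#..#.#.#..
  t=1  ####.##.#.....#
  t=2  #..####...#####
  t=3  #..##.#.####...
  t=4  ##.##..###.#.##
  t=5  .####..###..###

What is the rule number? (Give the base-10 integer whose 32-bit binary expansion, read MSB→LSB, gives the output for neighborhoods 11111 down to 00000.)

  [31] ##### => .  t=1,i=1
  [30] ####. => .  t=1,i=2
  [29] ###.# => #  t=1,i=3
  [28] ###.. => #  t=2,i=0
  [27] ##.## => #  t=1,i=4
  [26] ##.#. => .  t=1,i=7
  [25] ##..# => .  t=2,i=1
  [24] ##... => .  t=2,i=7
  [23] #.### => #  t=3,i=8
  [22] #.##. => #  t=1,i=5
  [21] #.#.# => .  t=0,i=10
  [20] #.#.. => .  t=0,i=12
  [19] #..## => .  t=2,i=2
  [18] #..#. => .  t=0,i=4
  [17] #...# => #  t=2,i=8
  [16] #.... => #  t=0,i=14
  [15] .#### => #  t=1,i=0
  [14] .###. => #  t=4,i=8
  [13] .##.# => #  t=1,i=6
  [12] .##.. => #  t=4,i=4
  [11] .#.## => #  t=3,i=7
  [10] .#.#. => .  t=0,i=9
  [9] .#..# => #  t=0,i=3
  [8] .#... => .  t=0,i=13
  [7] ..### => #  t=1,i=14
  [6] ..##. => #  t=3,i=3
  [5] ..#.# => #  t=0,i=8
  [4] ..#.. => #  t=0,i=2
  [3] ...## => #  t=1,i=13
  [2] ...#. => #  t=0,i=1
  [1] ....# => #  t=0,i=0
  [0] ..... => #  t=1,i=11
  bits 00111000110000111111101011111111 = 952367871

952367871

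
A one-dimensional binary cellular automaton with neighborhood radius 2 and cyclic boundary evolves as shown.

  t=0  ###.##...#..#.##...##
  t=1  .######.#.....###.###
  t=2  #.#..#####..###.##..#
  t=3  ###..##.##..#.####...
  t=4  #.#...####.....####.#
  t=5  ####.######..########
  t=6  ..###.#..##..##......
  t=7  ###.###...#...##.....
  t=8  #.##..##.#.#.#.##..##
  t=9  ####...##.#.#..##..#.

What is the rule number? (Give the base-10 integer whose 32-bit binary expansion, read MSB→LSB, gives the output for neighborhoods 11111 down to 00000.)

  #####|.  b31=0 t=0,i=0
  ####.|#  b30=1 t=0,i=1
  ###.#|#  b29=1 t=0,i=2
  ###..|#  b28=1 t=2,i=9
  ##.##|#  b27=1 t=0,i=3
  ##.#.|#  b26=1 t=1,i=7
  ##..#|.  b25=0 t=2,i=10
  ##...|#  b24=1 t=0,i=6
  #.###|.  b23=0 t=1,i=1
  #.##.|#  b22=1 t=0,i=4
  #.#.#|.  b21=0 t=8,i=9
  #.#..|#  b20=1 t=1,i=8
  #..##|.  b19=0 t=2,i=4
  #..#.|.  b18=0 t=0,i=11
  #...#|.  b17=0 t=0,i=7
  #....|.  b16=0 t=1,i=10
  .####|#  b15=1 t=0,i=20
  .###.|.  b14=0 t=1,i=15
  .##.#|#  b13=1 t=2,i=0
  .##..|#  b12=1 t=0,i=5
  .#.##|.  b11=0 t=0,i=13
  .#.#.|#  b10=1 t=8,i=10
  .#..#|.  b9=0 t=0,i=10
  .#...|#  b8=1 t=1,i=9
  ..###|#  b7=1 t=0,i=19
  ..##.|.  b6=0 t=2,i=20
  ..#.#|.  b5=0 t=0,i=12
  ..#..|.  b4=0 t=0,i=9
  ...##|#  b3=1 t=0,i=18
  ...#.|#  b2=1 t=0,i=8
  ....#|#  b1=1 t=1,i=12
  .....|.  b0=0 t=1,i=11
  bits 01111101010100001011010110001110 = 2102441358

2102441358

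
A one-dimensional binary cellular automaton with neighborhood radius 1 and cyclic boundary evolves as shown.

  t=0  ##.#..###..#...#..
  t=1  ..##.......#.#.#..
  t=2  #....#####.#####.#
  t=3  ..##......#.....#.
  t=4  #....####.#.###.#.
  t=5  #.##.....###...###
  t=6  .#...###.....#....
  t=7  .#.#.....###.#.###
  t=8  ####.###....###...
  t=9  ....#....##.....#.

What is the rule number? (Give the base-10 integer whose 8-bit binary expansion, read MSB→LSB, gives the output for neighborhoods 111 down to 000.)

37

  [7] ### => .  t=0,i=7
  [6] ##. => .  t=0,i=1
  [5] #.# => #  t=0,i=2
  [4] #.. => .  t=0,i=4
  [3] .## => .  t=0,i=0
  [2] .#. => #  t=0,i=3
  [1] ..# => .  t=0,i=5
  [0] ... => #  t=0,i=13
  bits 00100101 = 37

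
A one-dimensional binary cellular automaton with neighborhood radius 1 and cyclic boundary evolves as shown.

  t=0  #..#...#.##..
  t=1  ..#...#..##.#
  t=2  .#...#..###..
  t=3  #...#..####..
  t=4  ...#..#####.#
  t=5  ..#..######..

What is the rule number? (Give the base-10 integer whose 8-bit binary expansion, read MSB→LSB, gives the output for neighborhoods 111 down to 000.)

202

  ### -> #   bit 7 = 1  t=2,i=9
  ##. -> #   bit 6 = 1  t=0,i=10
  #.# -> .   bit 5 = 0  t=0,i=8
  #.. -> .   bit 4 = 0  t=0,i=1
  .## -> #   bit 3 = 1  t=0,i=9
  .#. -> .   bit 2 = 0  t=0,i=0
  ..# -> #   bit 1 = 1  t=0,i=2
  ... -> .   bit 0 = 0  t=0,i=5
  bits 11001010 = 202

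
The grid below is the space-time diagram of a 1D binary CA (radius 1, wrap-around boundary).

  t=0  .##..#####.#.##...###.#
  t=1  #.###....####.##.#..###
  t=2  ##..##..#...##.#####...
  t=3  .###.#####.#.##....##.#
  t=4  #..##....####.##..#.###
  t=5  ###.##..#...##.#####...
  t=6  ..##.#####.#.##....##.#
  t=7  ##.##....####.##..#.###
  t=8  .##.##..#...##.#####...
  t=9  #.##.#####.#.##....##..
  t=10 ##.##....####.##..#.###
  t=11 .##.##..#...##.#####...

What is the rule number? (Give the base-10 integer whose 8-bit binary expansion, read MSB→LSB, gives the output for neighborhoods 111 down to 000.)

118

  ###|.  b7=0 t=0,i=6
  ##.|#  b6=1 t=0,i=2
  #.#|#  b5=1 t=0,i=0
  #..|#  b4=1 t=0,i=3
  .##|.  b3=0 t=0,i=1
  .#.|#  b2=1 t=0,i=11
  ..#|#  b1=1 t=0,i=4
  ...|.  b0=0 t=0,i=16
  bits 01110110 = 118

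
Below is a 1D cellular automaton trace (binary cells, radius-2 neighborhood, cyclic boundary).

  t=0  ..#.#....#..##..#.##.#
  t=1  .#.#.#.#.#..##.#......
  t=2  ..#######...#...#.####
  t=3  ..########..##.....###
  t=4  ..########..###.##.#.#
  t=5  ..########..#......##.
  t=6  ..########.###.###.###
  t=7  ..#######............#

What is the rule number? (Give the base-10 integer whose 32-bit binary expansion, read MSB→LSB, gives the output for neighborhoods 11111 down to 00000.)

3508835795

  nb #####: next=#  (t=2,i=4, bit31=1)
  nb ####.: next=#  (t=2,i=7, bit30=1)
  nb ###.#: next=.  (t=4,i=14, bit29=0)
  nb ###..: next=#  (t=2,i=8, bit28=1)
  nb ##.##: next=.  (t=4,i=15, bit27=0)
  nb ##.#.: next=.  (t=0,i=20, bit26=0)
  nb ##..#: next=.  (t=0,i=14, bit25=0)
  nb ##...: next=#  (t=2,i=9, bit24=1)
  nb #.###: next=.  (t=2,i=18, bit23=0)
  nb #.##.: next=.  (t=0,i=18, bit22=0)
  nb #.#.#: next=#  (t=1,i=3, bit21=1)
  nb #.#..: next=.  (t=0,i=4, bit20=0)
  nb #..##: next=.  (t=0,i=11, bit19=0)
  nb #..#.: next=#  (t=0,i=1, bit18=1)
  nb #...#: next=.  (t=2,i=10, bit17=0)
  nb #....: next=.  (t=0,i=6, bit16=0)
  nb .####: next=#  (t=2,i=3, bit15=1)
  nb .###.: next=.  (t=3,i=20, bit14=0)
  nb .##.#: next=.  (t=0,i=19, bit13=0)
  nb .##..: next=#  (t=0,i=13, bit12=1)
  nb .#.##: next=.  (t=0,i=17, bit11=0)
  nb .#.#.: next=#  (t=0,i=3, bit10=1)
  nb .#..#: next=.  (t=0,i=0, bit9=0)
  nb .#...: next=#  (t=0,i=5, bit8=1)
  nb ..###: next=#  (t=2,i=2, bit7=1)
  nb ..##.: next=#  (t=0,i=12, bit6=1)
  nb ..#.#: next=.  (t=0,i=2, bit5=0)
  nb ..#..: next=#  (t=0,i=9, bit4=1)
  nb ...##: next=.  (t=3,i=18, bit3=0)
  nb ...#.: next=.  (t=0,i=8, bit2=0)
  nb ....#: next=#  (t=0,i=7, bit1=1)
  nb .....: next=#  (t=1,i=18, bit0=1)
  bits 11010001001001001001010111010011 = 3508835795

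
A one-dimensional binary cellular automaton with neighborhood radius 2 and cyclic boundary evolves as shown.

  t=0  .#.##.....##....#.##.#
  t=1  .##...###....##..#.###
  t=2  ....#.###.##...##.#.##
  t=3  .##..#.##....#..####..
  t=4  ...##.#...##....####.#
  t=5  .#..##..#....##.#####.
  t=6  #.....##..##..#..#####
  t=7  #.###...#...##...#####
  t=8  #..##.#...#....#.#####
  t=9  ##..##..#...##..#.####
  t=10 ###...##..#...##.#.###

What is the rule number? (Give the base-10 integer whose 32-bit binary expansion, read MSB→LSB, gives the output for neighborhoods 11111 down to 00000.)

4129810563

  #####|#  b31=1 t=5,i=18
  ####.|#  b30=1 t=3,i=18
  ###.#|#  b29=1 t=1,i=21
  ###..|#  b28=1 t=1,i=8
  ##.##|.  b27=0 t=1,i=0
  ##.#.|#  b26=1 t=0,i=20
  ##..#|#  b25=1 t=1,i=15
  ##...|.  b24=0 t=0,i=5
  #.###|.  b23=0 t=1,i=19
  #.##.|.  b22=0 t=0,i=3
  #.#.#|#  b21=1 t=0,i=1
  #.#..|.  b20=0 t=4,i=6
  #..##|.  b19=0 t=3,i=15
  #..#.|#  b18=1 t=1,i=16
  #...#|#  b17=1 t=1,i=4
  #....|#  b16=1 t=0,i=6
  .####|#  b15=1 t=3,i=17
  .###.|#  b14=1 t=1,i=7
  .##.#|#  b13=1 t=0,i=19
  .##..|.  b12=0 t=0,i=4
  .#.##|#  b11=1 t=0,i=2
  .#.#.|.  b10=0 t=0,i=0
  .#..#|.  b9=0 t=3,i=14
  .#...|.  b8=0 t=4,i=0
  ..###|#  b7=1 t=1,i=6
  ..##.|.  b6=0 t=0,i=10
  ..#.#|.  b5=0 t=0,i=16
  ..#..|.  b4=0 t=3,i=13
  ...##|.  b3=0 t=0,i=9
  ...#.|.  b2=0 t=0,i=15
  ....#|#  b1=1 t=0,i=8
  .....|#  b0=1 t=0,i=7
  bits 11110110001001111110100010000011 = 4129810563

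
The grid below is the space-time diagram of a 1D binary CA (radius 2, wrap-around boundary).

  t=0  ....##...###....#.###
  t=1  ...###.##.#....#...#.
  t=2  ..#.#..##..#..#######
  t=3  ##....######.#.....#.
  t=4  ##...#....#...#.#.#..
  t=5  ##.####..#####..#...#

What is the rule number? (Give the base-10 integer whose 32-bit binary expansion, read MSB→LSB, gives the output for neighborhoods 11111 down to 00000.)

  #####|.  b31=0 t=2,i=16
  ####.|#  b30=1 t=2,i=19
  ###.#|.  b29=0 t=1,i=5
  ###..|.  b28=0 t=0,i=11
  ##.##|.  b27=0 t=1,i=6
  ##.#.|.  b26=0 t=1,i=9
  ##..#|#  b25=1 t=2,i=0
  ##...|.  b24=0 t=0,i=0
  #.###|.  b23=0 t=0,i=18
  #.##.|#  b22=1 t=1,i=7
  #.#.#|#  b21=1 t=4,i=16
  #.#..|.  b20=0 t=1,i=10
  #..##|#  b19=1 t=2,i=6
  #..#.|#  b18=1 t=2,i=1
  #...#|#  b17=1 t=0,i=7
  #....|.  b16=0 t=0,i=1
  .####|.  b15=0 t=2,i=15
  .###.|#  b14=1 t=0,i=10
  .##.#|#  b13=1 t=1,i=8
  .##..|#  b12=1 t=0,i=5
  .#.##|.  b11=0 t=0,i=17
  .#.#.|.  b10=0 t=2,i=3
  .#..#|.  b9=0 t=2,i=5
  .#...|#  b8=1 t=1,i=11
  ..###|.  b7=0 t=0,i=9
  ..##.|#  b6=1 t=0,i=4
  ..#.#|.  b5=0 t=0,i=16
  ..#..|#  b4=1 t=1,i=15
  ...##|#  b3=1 t=0,i=3
  ...#.|#  b2=1 t=0,i=15
  ....#|.  b1=0 t=0,i=2
  .....|#  b0=1 t=3,i=16
  bits 01000010011011100111000101011101 = 1114534237

1114534237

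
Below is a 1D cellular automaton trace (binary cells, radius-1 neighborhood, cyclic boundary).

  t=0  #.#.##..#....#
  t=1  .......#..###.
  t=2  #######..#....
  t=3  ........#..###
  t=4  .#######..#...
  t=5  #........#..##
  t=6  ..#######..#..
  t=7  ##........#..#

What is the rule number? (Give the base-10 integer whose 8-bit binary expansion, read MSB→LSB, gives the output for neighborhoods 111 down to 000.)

3

  nb ###: next=.  (t=1,i=11, bit7=0)
  nb ##.: next=.  (t=0,i=0, bit6=0)
  nb #.#: next=.  (t=0,i=1, bit5=0)
  nb #..: next=.  (t=0,i=6, bit4=0)
  nb .##: next=.  (t=0,i=4, bit3=0)
  nb .#.: next=.  (t=0,i=2, bit2=0)
  nb ..#: next=#  (t=0,i=7, bit1=1)
  nb ...: next=#  (t=0,i=10, bit0=1)
  bits 00000011 = 3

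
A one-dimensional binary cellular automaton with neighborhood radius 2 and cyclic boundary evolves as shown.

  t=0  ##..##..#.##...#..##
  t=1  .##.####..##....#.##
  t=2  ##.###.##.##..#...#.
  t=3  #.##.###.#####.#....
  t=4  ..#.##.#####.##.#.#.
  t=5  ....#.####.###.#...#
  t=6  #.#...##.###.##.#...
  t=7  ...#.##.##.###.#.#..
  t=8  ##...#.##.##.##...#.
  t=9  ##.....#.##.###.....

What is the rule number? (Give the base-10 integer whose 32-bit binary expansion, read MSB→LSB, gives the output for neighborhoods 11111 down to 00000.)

  ##### -> #   bit 31 = 1  t=3,i=11
  ####. -> .   bit 30 = 0  t=0,i=0
  ###.# -> #   bit 29 = 1  t=2,i=5
  ###.. -> #   bit 28 = 1  t=0,i=1
  ##.## -> #   bit 27 = 1  t=1,i=0
  ##.#. -> #   bit 26 = 1  t=3,i=14
  ##..# -> #   bit 25 = 1  t=0,i=2
  ##... -> .   bit 24 = 0  t=0,i=12
  #.### -> #   bit 23 = 1  t=1,i=4
  #.##. -> #   bit 22 = 1  t=0,i=10
  #.#.# -> .   bit 21 = 0  t=4,i=16
  #.#.. -> .   bit 20 = 0  t=3,i=15
  #..## -> .   bit 19 = 0  t=0,i=3
  #..#. -> #   bit 18 = 1  t=0,i=7
  #...# -> .   bit 17 = 0  t=0,i=13
  #.... -> .   bit 16 = 0  t=1,i=13
  .#### -> #   bit 15 = 1  t=0,i=19
  .###. -> .   bit 14 = 0  t=2,i=4
  .##.# -> .   bit 13 = 0  t=1,i=2
  .##.. -> #   bit 12 = 1  t=0,i=5
  .#.## -> .   bit 11 = 0  t=0,i=9
  .#.#. -> .   bit 10 = 0  t=4,i=17
  .#..# -> #   bit 9 = 1  t=0,i=16
  .#... -> #   bit 8 = 1  t=2,i=15
  ..### -> #   bit 7 = 1  t=0,i=18
  ..##. -> #   bit 6 = 1  t=0,i=4
  ..#.# -> .   bit 5 = 0  t=0,i=8
  ..#.. -> .   bit 4 = 0  t=0,i=15
  ...## -> #   bit 3 = 1  t=6,i=5
  ...#. -> .   bit 2 = 0  t=0,i=14
  ....# -> #   bit 1 = 1  t=1,i=14
  ..... -> #   bit 0 = 1  t=7,i=0
  bits 10111110110001001001001111001011 = 3200553931

3200553931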